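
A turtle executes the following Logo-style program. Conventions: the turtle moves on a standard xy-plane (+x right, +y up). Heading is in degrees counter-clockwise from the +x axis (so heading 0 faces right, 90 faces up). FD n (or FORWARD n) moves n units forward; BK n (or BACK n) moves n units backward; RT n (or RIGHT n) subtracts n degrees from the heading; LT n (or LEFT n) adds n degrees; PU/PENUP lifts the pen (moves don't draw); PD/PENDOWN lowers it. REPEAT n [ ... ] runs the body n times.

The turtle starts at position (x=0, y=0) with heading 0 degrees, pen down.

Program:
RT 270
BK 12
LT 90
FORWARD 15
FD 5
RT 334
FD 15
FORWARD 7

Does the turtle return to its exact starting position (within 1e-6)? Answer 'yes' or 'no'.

Answer: no

Derivation:
Executing turtle program step by step:
Start: pos=(0,0), heading=0, pen down
RT 270: heading 0 -> 90
BK 12: (0,0) -> (0,-12) [heading=90, draw]
LT 90: heading 90 -> 180
FD 15: (0,-12) -> (-15,-12) [heading=180, draw]
FD 5: (-15,-12) -> (-20,-12) [heading=180, draw]
RT 334: heading 180 -> 206
FD 15: (-20,-12) -> (-33.482,-18.576) [heading=206, draw]
FD 7: (-33.482,-18.576) -> (-39.773,-21.644) [heading=206, draw]
Final: pos=(-39.773,-21.644), heading=206, 5 segment(s) drawn

Start position: (0, 0)
Final position: (-39.773, -21.644)
Distance = 45.281; >= 1e-6 -> NOT closed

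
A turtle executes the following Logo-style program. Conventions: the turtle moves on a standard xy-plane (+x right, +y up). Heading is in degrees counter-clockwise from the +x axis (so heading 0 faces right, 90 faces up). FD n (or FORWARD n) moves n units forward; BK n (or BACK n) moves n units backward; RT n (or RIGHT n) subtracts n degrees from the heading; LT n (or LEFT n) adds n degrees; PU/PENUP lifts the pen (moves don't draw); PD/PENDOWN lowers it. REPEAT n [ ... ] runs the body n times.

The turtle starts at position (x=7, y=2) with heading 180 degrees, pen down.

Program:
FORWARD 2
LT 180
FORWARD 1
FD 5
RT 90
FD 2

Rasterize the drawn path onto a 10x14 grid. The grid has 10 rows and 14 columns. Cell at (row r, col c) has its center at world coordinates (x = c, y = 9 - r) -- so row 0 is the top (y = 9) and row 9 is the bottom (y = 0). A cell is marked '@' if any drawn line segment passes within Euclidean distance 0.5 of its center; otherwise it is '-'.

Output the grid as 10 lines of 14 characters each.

Segment 0: (7,2) -> (5,2)
Segment 1: (5,2) -> (6,2)
Segment 2: (6,2) -> (11,2)
Segment 3: (11,2) -> (11,-0)

Answer: --------------
--------------
--------------
--------------
--------------
--------------
--------------
-----@@@@@@@--
-----------@--
-----------@--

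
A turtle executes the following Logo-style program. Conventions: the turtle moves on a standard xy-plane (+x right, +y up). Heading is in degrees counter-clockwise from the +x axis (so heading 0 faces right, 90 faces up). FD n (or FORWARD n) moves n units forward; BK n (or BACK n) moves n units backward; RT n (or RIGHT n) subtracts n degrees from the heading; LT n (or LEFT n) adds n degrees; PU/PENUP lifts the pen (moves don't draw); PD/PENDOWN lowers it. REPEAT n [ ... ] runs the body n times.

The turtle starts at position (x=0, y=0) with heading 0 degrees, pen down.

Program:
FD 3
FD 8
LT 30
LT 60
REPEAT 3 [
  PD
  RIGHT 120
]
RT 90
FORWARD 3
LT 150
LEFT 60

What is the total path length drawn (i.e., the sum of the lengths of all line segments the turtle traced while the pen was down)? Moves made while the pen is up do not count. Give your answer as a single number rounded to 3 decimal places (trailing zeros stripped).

Answer: 14

Derivation:
Executing turtle program step by step:
Start: pos=(0,0), heading=0, pen down
FD 3: (0,0) -> (3,0) [heading=0, draw]
FD 8: (3,0) -> (11,0) [heading=0, draw]
LT 30: heading 0 -> 30
LT 60: heading 30 -> 90
REPEAT 3 [
  -- iteration 1/3 --
  PD: pen down
  RT 120: heading 90 -> 330
  -- iteration 2/3 --
  PD: pen down
  RT 120: heading 330 -> 210
  -- iteration 3/3 --
  PD: pen down
  RT 120: heading 210 -> 90
]
RT 90: heading 90 -> 0
FD 3: (11,0) -> (14,0) [heading=0, draw]
LT 150: heading 0 -> 150
LT 60: heading 150 -> 210
Final: pos=(14,0), heading=210, 3 segment(s) drawn

Segment lengths:
  seg 1: (0,0) -> (3,0), length = 3
  seg 2: (3,0) -> (11,0), length = 8
  seg 3: (11,0) -> (14,0), length = 3
Total = 14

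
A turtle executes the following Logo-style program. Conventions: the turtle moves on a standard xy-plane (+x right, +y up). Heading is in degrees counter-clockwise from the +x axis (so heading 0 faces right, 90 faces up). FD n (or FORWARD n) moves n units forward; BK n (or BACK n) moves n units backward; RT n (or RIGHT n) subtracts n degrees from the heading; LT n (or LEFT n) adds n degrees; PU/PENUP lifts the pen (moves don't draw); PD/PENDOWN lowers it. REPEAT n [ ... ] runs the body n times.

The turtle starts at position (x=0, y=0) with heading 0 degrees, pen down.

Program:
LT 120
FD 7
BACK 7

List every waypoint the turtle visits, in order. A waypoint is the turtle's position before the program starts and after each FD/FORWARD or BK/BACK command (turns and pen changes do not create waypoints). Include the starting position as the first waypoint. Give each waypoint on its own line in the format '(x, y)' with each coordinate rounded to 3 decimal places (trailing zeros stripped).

Executing turtle program step by step:
Start: pos=(0,0), heading=0, pen down
LT 120: heading 0 -> 120
FD 7: (0,0) -> (-3.5,6.062) [heading=120, draw]
BK 7: (-3.5,6.062) -> (0,0) [heading=120, draw]
Final: pos=(0,0), heading=120, 2 segment(s) drawn
Waypoints (3 total):
(0, 0)
(-3.5, 6.062)
(0, 0)

Answer: (0, 0)
(-3.5, 6.062)
(0, 0)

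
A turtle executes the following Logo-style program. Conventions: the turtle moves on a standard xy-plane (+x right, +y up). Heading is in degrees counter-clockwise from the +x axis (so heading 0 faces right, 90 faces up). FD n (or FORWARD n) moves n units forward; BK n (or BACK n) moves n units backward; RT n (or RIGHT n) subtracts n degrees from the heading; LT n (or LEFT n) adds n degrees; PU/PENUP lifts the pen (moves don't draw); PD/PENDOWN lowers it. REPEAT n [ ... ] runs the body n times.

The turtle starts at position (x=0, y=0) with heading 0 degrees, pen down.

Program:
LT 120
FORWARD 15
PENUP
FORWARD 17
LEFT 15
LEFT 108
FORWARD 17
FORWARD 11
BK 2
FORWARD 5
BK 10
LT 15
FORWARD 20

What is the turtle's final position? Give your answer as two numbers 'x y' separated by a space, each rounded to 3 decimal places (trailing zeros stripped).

Executing turtle program step by step:
Start: pos=(0,0), heading=0, pen down
LT 120: heading 0 -> 120
FD 15: (0,0) -> (-7.5,12.99) [heading=120, draw]
PU: pen up
FD 17: (-7.5,12.99) -> (-16,27.713) [heading=120, move]
LT 15: heading 120 -> 135
LT 108: heading 135 -> 243
FD 17: (-16,27.713) -> (-23.718,12.566) [heading=243, move]
FD 11: (-23.718,12.566) -> (-28.712,2.765) [heading=243, move]
BK 2: (-28.712,2.765) -> (-27.804,4.547) [heading=243, move]
FD 5: (-27.804,4.547) -> (-30.074,0.092) [heading=243, move]
BK 10: (-30.074,0.092) -> (-25.534,9.002) [heading=243, move]
LT 15: heading 243 -> 258
FD 20: (-25.534,9.002) -> (-29.692,-10.561) [heading=258, move]
Final: pos=(-29.692,-10.561), heading=258, 1 segment(s) drawn

Answer: -29.692 -10.561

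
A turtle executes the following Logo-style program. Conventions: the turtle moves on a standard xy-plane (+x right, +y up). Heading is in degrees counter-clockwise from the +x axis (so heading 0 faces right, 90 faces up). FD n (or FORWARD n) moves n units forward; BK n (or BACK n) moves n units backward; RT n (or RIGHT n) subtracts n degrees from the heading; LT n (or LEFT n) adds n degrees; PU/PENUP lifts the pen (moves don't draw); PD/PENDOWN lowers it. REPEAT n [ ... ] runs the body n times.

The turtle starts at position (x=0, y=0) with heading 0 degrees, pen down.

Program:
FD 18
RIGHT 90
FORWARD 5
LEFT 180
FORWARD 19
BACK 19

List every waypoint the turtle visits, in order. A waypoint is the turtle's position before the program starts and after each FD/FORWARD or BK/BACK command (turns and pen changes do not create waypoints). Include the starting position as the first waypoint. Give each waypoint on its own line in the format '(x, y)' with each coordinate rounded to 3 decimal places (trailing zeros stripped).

Executing turtle program step by step:
Start: pos=(0,0), heading=0, pen down
FD 18: (0,0) -> (18,0) [heading=0, draw]
RT 90: heading 0 -> 270
FD 5: (18,0) -> (18,-5) [heading=270, draw]
LT 180: heading 270 -> 90
FD 19: (18,-5) -> (18,14) [heading=90, draw]
BK 19: (18,14) -> (18,-5) [heading=90, draw]
Final: pos=(18,-5), heading=90, 4 segment(s) drawn
Waypoints (5 total):
(0, 0)
(18, 0)
(18, -5)
(18, 14)
(18, -5)

Answer: (0, 0)
(18, 0)
(18, -5)
(18, 14)
(18, -5)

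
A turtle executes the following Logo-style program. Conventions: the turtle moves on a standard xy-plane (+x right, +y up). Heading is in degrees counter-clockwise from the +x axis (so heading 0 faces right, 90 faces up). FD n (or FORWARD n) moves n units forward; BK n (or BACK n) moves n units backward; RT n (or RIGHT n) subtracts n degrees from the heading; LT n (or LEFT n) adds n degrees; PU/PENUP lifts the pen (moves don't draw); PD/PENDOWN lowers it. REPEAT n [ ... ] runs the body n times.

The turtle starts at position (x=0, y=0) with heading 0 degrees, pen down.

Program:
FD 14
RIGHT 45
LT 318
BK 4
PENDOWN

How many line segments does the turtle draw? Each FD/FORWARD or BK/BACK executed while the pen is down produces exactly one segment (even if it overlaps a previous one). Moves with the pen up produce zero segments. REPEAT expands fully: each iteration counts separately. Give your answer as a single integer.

Executing turtle program step by step:
Start: pos=(0,0), heading=0, pen down
FD 14: (0,0) -> (14,0) [heading=0, draw]
RT 45: heading 0 -> 315
LT 318: heading 315 -> 273
BK 4: (14,0) -> (13.791,3.995) [heading=273, draw]
PD: pen down
Final: pos=(13.791,3.995), heading=273, 2 segment(s) drawn
Segments drawn: 2

Answer: 2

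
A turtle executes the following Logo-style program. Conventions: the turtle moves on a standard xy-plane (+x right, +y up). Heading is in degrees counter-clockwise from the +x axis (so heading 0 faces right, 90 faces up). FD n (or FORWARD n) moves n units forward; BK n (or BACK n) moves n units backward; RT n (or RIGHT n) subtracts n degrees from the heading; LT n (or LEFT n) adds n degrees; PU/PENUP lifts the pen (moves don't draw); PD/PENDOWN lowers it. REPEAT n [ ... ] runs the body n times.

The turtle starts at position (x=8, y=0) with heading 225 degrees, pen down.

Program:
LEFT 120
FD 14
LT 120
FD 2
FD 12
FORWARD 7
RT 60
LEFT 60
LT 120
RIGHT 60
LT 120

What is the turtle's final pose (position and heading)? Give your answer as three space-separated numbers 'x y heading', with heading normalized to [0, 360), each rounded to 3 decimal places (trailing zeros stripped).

Executing turtle program step by step:
Start: pos=(8,0), heading=225, pen down
LT 120: heading 225 -> 345
FD 14: (8,0) -> (21.523,-3.623) [heading=345, draw]
LT 120: heading 345 -> 105
FD 2: (21.523,-3.623) -> (21.005,-1.692) [heading=105, draw]
FD 12: (21.005,-1.692) -> (17.899,9.899) [heading=105, draw]
FD 7: (17.899,9.899) -> (16.088,16.661) [heading=105, draw]
RT 60: heading 105 -> 45
LT 60: heading 45 -> 105
LT 120: heading 105 -> 225
RT 60: heading 225 -> 165
LT 120: heading 165 -> 285
Final: pos=(16.088,16.661), heading=285, 4 segment(s) drawn

Answer: 16.088 16.661 285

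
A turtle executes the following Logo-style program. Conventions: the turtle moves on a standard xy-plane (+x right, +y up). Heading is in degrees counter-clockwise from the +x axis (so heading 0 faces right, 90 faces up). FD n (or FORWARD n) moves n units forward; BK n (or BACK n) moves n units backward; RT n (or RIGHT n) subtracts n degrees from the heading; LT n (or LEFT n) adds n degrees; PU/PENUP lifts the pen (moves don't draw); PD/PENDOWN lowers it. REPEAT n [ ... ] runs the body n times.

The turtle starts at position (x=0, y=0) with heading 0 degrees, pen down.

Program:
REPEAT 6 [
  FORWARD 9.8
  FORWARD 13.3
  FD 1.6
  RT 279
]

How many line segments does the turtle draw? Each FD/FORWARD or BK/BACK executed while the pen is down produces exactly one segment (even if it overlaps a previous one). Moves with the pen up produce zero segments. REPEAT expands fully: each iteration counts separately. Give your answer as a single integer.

Answer: 18

Derivation:
Executing turtle program step by step:
Start: pos=(0,0), heading=0, pen down
REPEAT 6 [
  -- iteration 1/6 --
  FD 9.8: (0,0) -> (9.8,0) [heading=0, draw]
  FD 13.3: (9.8,0) -> (23.1,0) [heading=0, draw]
  FD 1.6: (23.1,0) -> (24.7,0) [heading=0, draw]
  RT 279: heading 0 -> 81
  -- iteration 2/6 --
  FD 9.8: (24.7,0) -> (26.233,9.679) [heading=81, draw]
  FD 13.3: (26.233,9.679) -> (28.314,22.816) [heading=81, draw]
  FD 1.6: (28.314,22.816) -> (28.564,24.396) [heading=81, draw]
  RT 279: heading 81 -> 162
  -- iteration 3/6 --
  FD 9.8: (28.564,24.396) -> (19.244,27.424) [heading=162, draw]
  FD 13.3: (19.244,27.424) -> (6.595,31.534) [heading=162, draw]
  FD 1.6: (6.595,31.534) -> (5.073,32.029) [heading=162, draw]
  RT 279: heading 162 -> 243
  -- iteration 4/6 --
  FD 9.8: (5.073,32.029) -> (0.624,23.297) [heading=243, draw]
  FD 13.3: (0.624,23.297) -> (-5.414,11.446) [heading=243, draw]
  FD 1.6: (-5.414,11.446) -> (-6.141,10.021) [heading=243, draw]
  RT 279: heading 243 -> 324
  -- iteration 5/6 --
  FD 9.8: (-6.141,10.021) -> (1.788,4.26) [heading=324, draw]
  FD 13.3: (1.788,4.26) -> (12.548,-3.557) [heading=324, draw]
  FD 1.6: (12.548,-3.557) -> (13.842,-4.498) [heading=324, draw]
  RT 279: heading 324 -> 45
  -- iteration 6/6 --
  FD 9.8: (13.842,-4.498) -> (20.772,2.432) [heading=45, draw]
  FD 13.3: (20.772,2.432) -> (30.176,11.837) [heading=45, draw]
  FD 1.6: (30.176,11.837) -> (31.308,12.968) [heading=45, draw]
  RT 279: heading 45 -> 126
]
Final: pos=(31.308,12.968), heading=126, 18 segment(s) drawn
Segments drawn: 18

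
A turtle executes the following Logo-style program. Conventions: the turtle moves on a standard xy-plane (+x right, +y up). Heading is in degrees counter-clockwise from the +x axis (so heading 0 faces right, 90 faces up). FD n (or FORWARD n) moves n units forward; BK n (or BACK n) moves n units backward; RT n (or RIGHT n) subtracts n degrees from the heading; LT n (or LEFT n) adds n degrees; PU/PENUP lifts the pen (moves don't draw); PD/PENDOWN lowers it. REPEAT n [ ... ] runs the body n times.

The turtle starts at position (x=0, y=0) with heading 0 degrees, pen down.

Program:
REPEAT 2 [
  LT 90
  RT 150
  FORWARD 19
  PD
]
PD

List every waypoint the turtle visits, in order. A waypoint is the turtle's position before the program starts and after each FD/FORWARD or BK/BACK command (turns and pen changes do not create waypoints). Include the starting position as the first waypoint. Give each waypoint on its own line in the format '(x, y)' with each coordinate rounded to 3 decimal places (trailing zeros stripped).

Executing turtle program step by step:
Start: pos=(0,0), heading=0, pen down
REPEAT 2 [
  -- iteration 1/2 --
  LT 90: heading 0 -> 90
  RT 150: heading 90 -> 300
  FD 19: (0,0) -> (9.5,-16.454) [heading=300, draw]
  PD: pen down
  -- iteration 2/2 --
  LT 90: heading 300 -> 30
  RT 150: heading 30 -> 240
  FD 19: (9.5,-16.454) -> (0,-32.909) [heading=240, draw]
  PD: pen down
]
PD: pen down
Final: pos=(0,-32.909), heading=240, 2 segment(s) drawn
Waypoints (3 total):
(0, 0)
(9.5, -16.454)
(0, -32.909)

Answer: (0, 0)
(9.5, -16.454)
(0, -32.909)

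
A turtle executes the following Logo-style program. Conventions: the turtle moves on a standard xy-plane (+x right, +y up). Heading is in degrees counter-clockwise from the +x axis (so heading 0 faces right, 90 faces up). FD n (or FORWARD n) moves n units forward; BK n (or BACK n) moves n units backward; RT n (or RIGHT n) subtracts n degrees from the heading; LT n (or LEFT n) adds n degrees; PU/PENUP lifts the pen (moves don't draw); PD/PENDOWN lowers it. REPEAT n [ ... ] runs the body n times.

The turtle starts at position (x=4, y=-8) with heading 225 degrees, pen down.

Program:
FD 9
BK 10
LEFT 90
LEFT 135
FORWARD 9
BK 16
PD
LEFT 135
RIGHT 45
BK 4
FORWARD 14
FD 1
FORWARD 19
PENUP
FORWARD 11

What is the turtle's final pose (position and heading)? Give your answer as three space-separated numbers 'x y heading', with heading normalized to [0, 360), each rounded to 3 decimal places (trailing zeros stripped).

Answer: -36.293 -14.293 180

Derivation:
Executing turtle program step by step:
Start: pos=(4,-8), heading=225, pen down
FD 9: (4,-8) -> (-2.364,-14.364) [heading=225, draw]
BK 10: (-2.364,-14.364) -> (4.707,-7.293) [heading=225, draw]
LT 90: heading 225 -> 315
LT 135: heading 315 -> 90
FD 9: (4.707,-7.293) -> (4.707,1.707) [heading=90, draw]
BK 16: (4.707,1.707) -> (4.707,-14.293) [heading=90, draw]
PD: pen down
LT 135: heading 90 -> 225
RT 45: heading 225 -> 180
BK 4: (4.707,-14.293) -> (8.707,-14.293) [heading=180, draw]
FD 14: (8.707,-14.293) -> (-5.293,-14.293) [heading=180, draw]
FD 1: (-5.293,-14.293) -> (-6.293,-14.293) [heading=180, draw]
FD 19: (-6.293,-14.293) -> (-25.293,-14.293) [heading=180, draw]
PU: pen up
FD 11: (-25.293,-14.293) -> (-36.293,-14.293) [heading=180, move]
Final: pos=(-36.293,-14.293), heading=180, 8 segment(s) drawn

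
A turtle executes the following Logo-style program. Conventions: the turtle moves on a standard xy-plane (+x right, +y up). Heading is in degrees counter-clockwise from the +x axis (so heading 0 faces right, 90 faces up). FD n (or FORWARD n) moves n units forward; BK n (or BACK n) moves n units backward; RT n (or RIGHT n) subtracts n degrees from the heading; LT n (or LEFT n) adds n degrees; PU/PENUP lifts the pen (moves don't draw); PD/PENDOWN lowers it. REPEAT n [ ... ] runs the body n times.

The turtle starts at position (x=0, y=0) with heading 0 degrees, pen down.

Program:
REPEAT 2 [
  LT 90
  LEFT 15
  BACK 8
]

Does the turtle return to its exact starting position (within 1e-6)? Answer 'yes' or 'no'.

Executing turtle program step by step:
Start: pos=(0,0), heading=0, pen down
REPEAT 2 [
  -- iteration 1/2 --
  LT 90: heading 0 -> 90
  LT 15: heading 90 -> 105
  BK 8: (0,0) -> (2.071,-7.727) [heading=105, draw]
  -- iteration 2/2 --
  LT 90: heading 105 -> 195
  LT 15: heading 195 -> 210
  BK 8: (2.071,-7.727) -> (8.999,-3.727) [heading=210, draw]
]
Final: pos=(8.999,-3.727), heading=210, 2 segment(s) drawn

Start position: (0, 0)
Final position: (8.999, -3.727)
Distance = 9.74; >= 1e-6 -> NOT closed

Answer: no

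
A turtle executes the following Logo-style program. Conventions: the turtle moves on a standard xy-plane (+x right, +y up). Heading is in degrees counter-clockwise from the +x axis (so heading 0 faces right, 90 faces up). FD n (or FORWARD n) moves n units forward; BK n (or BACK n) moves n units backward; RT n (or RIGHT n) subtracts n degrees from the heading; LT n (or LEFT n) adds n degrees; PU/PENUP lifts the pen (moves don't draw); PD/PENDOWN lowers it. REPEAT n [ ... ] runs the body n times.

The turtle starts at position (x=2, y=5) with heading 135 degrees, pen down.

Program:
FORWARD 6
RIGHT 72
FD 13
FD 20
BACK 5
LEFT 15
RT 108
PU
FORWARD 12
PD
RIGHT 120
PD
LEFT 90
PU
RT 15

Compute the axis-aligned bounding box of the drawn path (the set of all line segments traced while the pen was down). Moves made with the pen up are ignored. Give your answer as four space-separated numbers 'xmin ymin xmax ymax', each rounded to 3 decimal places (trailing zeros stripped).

Answer: -2.243 5 12.739 38.646

Derivation:
Executing turtle program step by step:
Start: pos=(2,5), heading=135, pen down
FD 6: (2,5) -> (-2.243,9.243) [heading=135, draw]
RT 72: heading 135 -> 63
FD 13: (-2.243,9.243) -> (3.659,20.826) [heading=63, draw]
FD 20: (3.659,20.826) -> (12.739,38.646) [heading=63, draw]
BK 5: (12.739,38.646) -> (10.469,34.191) [heading=63, draw]
LT 15: heading 63 -> 78
RT 108: heading 78 -> 330
PU: pen up
FD 12: (10.469,34.191) -> (20.861,28.191) [heading=330, move]
PD: pen down
RT 120: heading 330 -> 210
PD: pen down
LT 90: heading 210 -> 300
PU: pen up
RT 15: heading 300 -> 285
Final: pos=(20.861,28.191), heading=285, 4 segment(s) drawn

Segment endpoints: x in {-2.243, 2, 3.659, 10.469, 12.739}, y in {5, 9.243, 20.826, 34.191, 38.646}
xmin=-2.243, ymin=5, xmax=12.739, ymax=38.646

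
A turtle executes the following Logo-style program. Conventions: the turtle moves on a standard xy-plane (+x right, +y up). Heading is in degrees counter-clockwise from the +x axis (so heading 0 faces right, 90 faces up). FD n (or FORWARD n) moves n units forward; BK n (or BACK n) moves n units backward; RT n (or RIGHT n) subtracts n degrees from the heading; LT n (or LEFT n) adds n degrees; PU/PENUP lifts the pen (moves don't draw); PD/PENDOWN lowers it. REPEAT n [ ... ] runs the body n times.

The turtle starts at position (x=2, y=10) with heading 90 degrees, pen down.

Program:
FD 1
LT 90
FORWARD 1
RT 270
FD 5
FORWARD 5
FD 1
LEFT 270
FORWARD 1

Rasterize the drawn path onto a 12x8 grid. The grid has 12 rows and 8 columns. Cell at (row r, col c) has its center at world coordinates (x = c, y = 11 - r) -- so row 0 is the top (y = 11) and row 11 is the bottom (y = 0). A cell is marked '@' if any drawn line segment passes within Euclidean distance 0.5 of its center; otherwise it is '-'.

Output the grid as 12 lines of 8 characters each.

Segment 0: (2,10) -> (2,11)
Segment 1: (2,11) -> (1,11)
Segment 2: (1,11) -> (1,6)
Segment 3: (1,6) -> (1,1)
Segment 4: (1,1) -> (1,0)
Segment 5: (1,0) -> (0,0)

Answer: -@@-----
-@@-----
-@------
-@------
-@------
-@------
-@------
-@------
-@------
-@------
-@------
@@------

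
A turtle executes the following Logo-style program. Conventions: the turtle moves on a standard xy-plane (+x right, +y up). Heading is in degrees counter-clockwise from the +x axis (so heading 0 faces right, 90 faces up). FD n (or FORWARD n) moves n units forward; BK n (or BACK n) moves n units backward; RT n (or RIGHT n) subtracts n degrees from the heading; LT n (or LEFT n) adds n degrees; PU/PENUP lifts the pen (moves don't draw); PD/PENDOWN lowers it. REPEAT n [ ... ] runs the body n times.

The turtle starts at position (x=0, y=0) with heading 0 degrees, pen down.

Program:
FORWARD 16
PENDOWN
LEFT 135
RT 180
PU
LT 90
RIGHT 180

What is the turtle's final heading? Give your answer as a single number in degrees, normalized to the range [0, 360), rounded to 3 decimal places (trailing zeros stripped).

Answer: 225

Derivation:
Executing turtle program step by step:
Start: pos=(0,0), heading=0, pen down
FD 16: (0,0) -> (16,0) [heading=0, draw]
PD: pen down
LT 135: heading 0 -> 135
RT 180: heading 135 -> 315
PU: pen up
LT 90: heading 315 -> 45
RT 180: heading 45 -> 225
Final: pos=(16,0), heading=225, 1 segment(s) drawn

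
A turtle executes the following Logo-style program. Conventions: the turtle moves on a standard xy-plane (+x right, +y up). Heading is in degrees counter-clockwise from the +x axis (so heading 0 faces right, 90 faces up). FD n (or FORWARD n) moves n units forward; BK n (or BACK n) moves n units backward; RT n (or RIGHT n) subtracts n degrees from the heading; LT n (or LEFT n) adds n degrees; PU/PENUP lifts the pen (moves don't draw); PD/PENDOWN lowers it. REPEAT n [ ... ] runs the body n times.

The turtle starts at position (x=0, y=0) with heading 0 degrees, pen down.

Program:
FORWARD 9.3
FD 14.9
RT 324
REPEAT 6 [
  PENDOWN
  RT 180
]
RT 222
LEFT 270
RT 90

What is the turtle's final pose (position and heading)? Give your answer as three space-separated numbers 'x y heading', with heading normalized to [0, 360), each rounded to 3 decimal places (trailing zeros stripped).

Answer: 24.2 0 354

Derivation:
Executing turtle program step by step:
Start: pos=(0,0), heading=0, pen down
FD 9.3: (0,0) -> (9.3,0) [heading=0, draw]
FD 14.9: (9.3,0) -> (24.2,0) [heading=0, draw]
RT 324: heading 0 -> 36
REPEAT 6 [
  -- iteration 1/6 --
  PD: pen down
  RT 180: heading 36 -> 216
  -- iteration 2/6 --
  PD: pen down
  RT 180: heading 216 -> 36
  -- iteration 3/6 --
  PD: pen down
  RT 180: heading 36 -> 216
  -- iteration 4/6 --
  PD: pen down
  RT 180: heading 216 -> 36
  -- iteration 5/6 --
  PD: pen down
  RT 180: heading 36 -> 216
  -- iteration 6/6 --
  PD: pen down
  RT 180: heading 216 -> 36
]
RT 222: heading 36 -> 174
LT 270: heading 174 -> 84
RT 90: heading 84 -> 354
Final: pos=(24.2,0), heading=354, 2 segment(s) drawn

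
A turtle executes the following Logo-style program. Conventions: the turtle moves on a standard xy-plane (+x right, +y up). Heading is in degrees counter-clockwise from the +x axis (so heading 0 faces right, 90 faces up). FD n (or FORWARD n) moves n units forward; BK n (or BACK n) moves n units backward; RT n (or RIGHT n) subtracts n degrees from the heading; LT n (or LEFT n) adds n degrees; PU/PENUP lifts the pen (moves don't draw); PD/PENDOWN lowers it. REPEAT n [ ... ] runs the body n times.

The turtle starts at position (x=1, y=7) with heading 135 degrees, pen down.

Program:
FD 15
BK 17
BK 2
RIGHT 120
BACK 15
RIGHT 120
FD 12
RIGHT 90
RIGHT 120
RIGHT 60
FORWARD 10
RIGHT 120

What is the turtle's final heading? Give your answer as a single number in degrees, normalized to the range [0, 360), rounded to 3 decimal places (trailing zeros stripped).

Executing turtle program step by step:
Start: pos=(1,7), heading=135, pen down
FD 15: (1,7) -> (-9.607,17.607) [heading=135, draw]
BK 17: (-9.607,17.607) -> (2.414,5.586) [heading=135, draw]
BK 2: (2.414,5.586) -> (3.828,4.172) [heading=135, draw]
RT 120: heading 135 -> 15
BK 15: (3.828,4.172) -> (-10.66,0.289) [heading=15, draw]
RT 120: heading 15 -> 255
FD 12: (-10.66,0.289) -> (-13.766,-11.302) [heading=255, draw]
RT 90: heading 255 -> 165
RT 120: heading 165 -> 45
RT 60: heading 45 -> 345
FD 10: (-13.766,-11.302) -> (-4.107,-13.89) [heading=345, draw]
RT 120: heading 345 -> 225
Final: pos=(-4.107,-13.89), heading=225, 6 segment(s) drawn

Answer: 225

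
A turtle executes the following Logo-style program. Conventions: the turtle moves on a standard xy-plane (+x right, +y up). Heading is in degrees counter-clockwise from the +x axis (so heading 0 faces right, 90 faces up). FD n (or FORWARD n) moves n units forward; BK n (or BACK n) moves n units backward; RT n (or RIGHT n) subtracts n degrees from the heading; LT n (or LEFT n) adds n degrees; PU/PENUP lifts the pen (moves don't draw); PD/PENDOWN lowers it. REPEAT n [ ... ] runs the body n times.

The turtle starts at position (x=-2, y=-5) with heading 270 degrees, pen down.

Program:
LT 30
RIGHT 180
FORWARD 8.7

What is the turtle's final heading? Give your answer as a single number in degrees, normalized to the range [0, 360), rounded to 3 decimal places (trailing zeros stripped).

Answer: 120

Derivation:
Executing turtle program step by step:
Start: pos=(-2,-5), heading=270, pen down
LT 30: heading 270 -> 300
RT 180: heading 300 -> 120
FD 8.7: (-2,-5) -> (-6.35,2.534) [heading=120, draw]
Final: pos=(-6.35,2.534), heading=120, 1 segment(s) drawn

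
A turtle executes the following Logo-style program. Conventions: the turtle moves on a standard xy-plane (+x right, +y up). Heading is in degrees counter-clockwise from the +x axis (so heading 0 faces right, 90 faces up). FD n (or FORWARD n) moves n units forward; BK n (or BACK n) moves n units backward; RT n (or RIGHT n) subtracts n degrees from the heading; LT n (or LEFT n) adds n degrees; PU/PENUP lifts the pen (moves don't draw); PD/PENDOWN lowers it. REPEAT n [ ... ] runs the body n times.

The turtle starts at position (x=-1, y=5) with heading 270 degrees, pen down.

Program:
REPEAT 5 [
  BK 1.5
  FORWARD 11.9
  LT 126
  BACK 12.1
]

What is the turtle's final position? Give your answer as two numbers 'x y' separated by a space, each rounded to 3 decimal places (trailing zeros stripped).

Executing turtle program step by step:
Start: pos=(-1,5), heading=270, pen down
REPEAT 5 [
  -- iteration 1/5 --
  BK 1.5: (-1,5) -> (-1,6.5) [heading=270, draw]
  FD 11.9: (-1,6.5) -> (-1,-5.4) [heading=270, draw]
  LT 126: heading 270 -> 36
  BK 12.1: (-1,-5.4) -> (-10.789,-12.512) [heading=36, draw]
  -- iteration 2/5 --
  BK 1.5: (-10.789,-12.512) -> (-12.003,-13.394) [heading=36, draw]
  FD 11.9: (-12.003,-13.394) -> (-2.375,-6.399) [heading=36, draw]
  LT 126: heading 36 -> 162
  BK 12.1: (-2.375,-6.399) -> (9.132,-10.138) [heading=162, draw]
  -- iteration 3/5 --
  BK 1.5: (9.132,-10.138) -> (10.559,-10.602) [heading=162, draw]
  FD 11.9: (10.559,-10.602) -> (-0.759,-6.925) [heading=162, draw]
  LT 126: heading 162 -> 288
  BK 12.1: (-0.759,-6.925) -> (-4.498,4.583) [heading=288, draw]
  -- iteration 4/5 --
  BK 1.5: (-4.498,4.583) -> (-4.961,6.01) [heading=288, draw]
  FD 11.9: (-4.961,6.01) -> (-1.284,-5.308) [heading=288, draw]
  LT 126: heading 288 -> 54
  BK 12.1: (-1.284,-5.308) -> (-8.396,-15.097) [heading=54, draw]
  -- iteration 5/5 --
  BK 1.5: (-8.396,-15.097) -> (-9.278,-16.31) [heading=54, draw]
  FD 11.9: (-9.278,-16.31) -> (-2.283,-6.683) [heading=54, draw]
  LT 126: heading 54 -> 180
  BK 12.1: (-2.283,-6.683) -> (9.817,-6.683) [heading=180, draw]
]
Final: pos=(9.817,-6.683), heading=180, 15 segment(s) drawn

Answer: 9.817 -6.683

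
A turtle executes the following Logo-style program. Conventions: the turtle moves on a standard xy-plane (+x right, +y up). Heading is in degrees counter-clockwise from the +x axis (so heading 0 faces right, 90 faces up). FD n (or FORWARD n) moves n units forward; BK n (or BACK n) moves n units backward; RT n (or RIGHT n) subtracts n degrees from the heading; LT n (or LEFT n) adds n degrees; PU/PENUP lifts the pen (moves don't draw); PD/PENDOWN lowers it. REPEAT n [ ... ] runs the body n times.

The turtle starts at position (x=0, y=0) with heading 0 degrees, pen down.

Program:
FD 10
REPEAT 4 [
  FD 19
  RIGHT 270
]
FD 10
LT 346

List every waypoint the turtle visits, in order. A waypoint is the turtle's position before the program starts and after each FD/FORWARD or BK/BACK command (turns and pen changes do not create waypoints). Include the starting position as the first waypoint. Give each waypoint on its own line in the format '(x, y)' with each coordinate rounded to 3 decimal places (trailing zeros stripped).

Answer: (0, 0)
(10, 0)
(29, 0)
(29, 19)
(10, 19)
(10, 0)
(20, 0)

Derivation:
Executing turtle program step by step:
Start: pos=(0,0), heading=0, pen down
FD 10: (0,0) -> (10,0) [heading=0, draw]
REPEAT 4 [
  -- iteration 1/4 --
  FD 19: (10,0) -> (29,0) [heading=0, draw]
  RT 270: heading 0 -> 90
  -- iteration 2/4 --
  FD 19: (29,0) -> (29,19) [heading=90, draw]
  RT 270: heading 90 -> 180
  -- iteration 3/4 --
  FD 19: (29,19) -> (10,19) [heading=180, draw]
  RT 270: heading 180 -> 270
  -- iteration 4/4 --
  FD 19: (10,19) -> (10,0) [heading=270, draw]
  RT 270: heading 270 -> 0
]
FD 10: (10,0) -> (20,0) [heading=0, draw]
LT 346: heading 0 -> 346
Final: pos=(20,0), heading=346, 6 segment(s) drawn
Waypoints (7 total):
(0, 0)
(10, 0)
(29, 0)
(29, 19)
(10, 19)
(10, 0)
(20, 0)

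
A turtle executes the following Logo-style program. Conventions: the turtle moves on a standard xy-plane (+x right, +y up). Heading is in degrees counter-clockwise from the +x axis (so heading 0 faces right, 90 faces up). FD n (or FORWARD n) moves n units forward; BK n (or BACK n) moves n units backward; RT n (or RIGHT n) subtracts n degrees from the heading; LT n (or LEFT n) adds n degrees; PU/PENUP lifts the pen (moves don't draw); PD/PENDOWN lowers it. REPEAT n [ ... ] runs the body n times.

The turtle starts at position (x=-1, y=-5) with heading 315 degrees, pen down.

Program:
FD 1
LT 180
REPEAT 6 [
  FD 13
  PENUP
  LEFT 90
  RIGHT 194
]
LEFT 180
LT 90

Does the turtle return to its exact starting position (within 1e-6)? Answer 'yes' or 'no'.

Answer: no

Derivation:
Executing turtle program step by step:
Start: pos=(-1,-5), heading=315, pen down
FD 1: (-1,-5) -> (-0.293,-5.707) [heading=315, draw]
LT 180: heading 315 -> 135
REPEAT 6 [
  -- iteration 1/6 --
  FD 13: (-0.293,-5.707) -> (-9.485,3.485) [heading=135, draw]
  PU: pen up
  LT 90: heading 135 -> 225
  RT 194: heading 225 -> 31
  -- iteration 2/6 --
  FD 13: (-9.485,3.485) -> (1.658,10.181) [heading=31, move]
  PU: pen up
  LT 90: heading 31 -> 121
  RT 194: heading 121 -> 287
  -- iteration 3/6 --
  FD 13: (1.658,10.181) -> (5.459,-2.251) [heading=287, move]
  PU: pen up
  LT 90: heading 287 -> 17
  RT 194: heading 17 -> 183
  -- iteration 4/6 --
  FD 13: (5.459,-2.251) -> (-7.523,-2.932) [heading=183, move]
  PU: pen up
  LT 90: heading 183 -> 273
  RT 194: heading 273 -> 79
  -- iteration 5/6 --
  FD 13: (-7.523,-2.932) -> (-5.043,9.83) [heading=79, move]
  PU: pen up
  LT 90: heading 79 -> 169
  RT 194: heading 169 -> 335
  -- iteration 6/6 --
  FD 13: (-5.043,9.83) -> (6.739,4.336) [heading=335, move]
  PU: pen up
  LT 90: heading 335 -> 65
  RT 194: heading 65 -> 231
]
LT 180: heading 231 -> 51
LT 90: heading 51 -> 141
Final: pos=(6.739,4.336), heading=141, 2 segment(s) drawn

Start position: (-1, -5)
Final position: (6.739, 4.336)
Distance = 12.126; >= 1e-6 -> NOT closed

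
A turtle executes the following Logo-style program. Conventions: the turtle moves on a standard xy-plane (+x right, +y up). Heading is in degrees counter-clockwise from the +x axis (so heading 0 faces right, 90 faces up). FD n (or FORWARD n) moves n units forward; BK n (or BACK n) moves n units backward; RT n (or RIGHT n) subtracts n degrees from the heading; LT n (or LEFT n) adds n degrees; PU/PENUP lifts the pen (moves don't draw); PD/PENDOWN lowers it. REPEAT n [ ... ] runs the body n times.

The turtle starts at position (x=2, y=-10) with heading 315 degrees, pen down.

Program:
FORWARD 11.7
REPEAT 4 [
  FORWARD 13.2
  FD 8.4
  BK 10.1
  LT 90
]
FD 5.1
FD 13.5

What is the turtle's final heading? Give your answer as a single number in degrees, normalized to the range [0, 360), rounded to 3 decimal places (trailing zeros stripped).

Executing turtle program step by step:
Start: pos=(2,-10), heading=315, pen down
FD 11.7: (2,-10) -> (10.273,-18.273) [heading=315, draw]
REPEAT 4 [
  -- iteration 1/4 --
  FD 13.2: (10.273,-18.273) -> (19.607,-27.607) [heading=315, draw]
  FD 8.4: (19.607,-27.607) -> (25.547,-33.547) [heading=315, draw]
  BK 10.1: (25.547,-33.547) -> (18.405,-26.405) [heading=315, draw]
  LT 90: heading 315 -> 45
  -- iteration 2/4 --
  FD 13.2: (18.405,-26.405) -> (27.739,-17.071) [heading=45, draw]
  FD 8.4: (27.739,-17.071) -> (33.678,-11.131) [heading=45, draw]
  BK 10.1: (33.678,-11.131) -> (26.537,-18.273) [heading=45, draw]
  LT 90: heading 45 -> 135
  -- iteration 3/4 --
  FD 13.2: (26.537,-18.273) -> (17.203,-8.939) [heading=135, draw]
  FD 8.4: (17.203,-8.939) -> (11.263,-3) [heading=135, draw]
  BK 10.1: (11.263,-3) -> (18.405,-10.141) [heading=135, draw]
  LT 90: heading 135 -> 225
  -- iteration 4/4 --
  FD 13.2: (18.405,-10.141) -> (9.071,-19.475) [heading=225, draw]
  FD 8.4: (9.071,-19.475) -> (3.131,-25.415) [heading=225, draw]
  BK 10.1: (3.131,-25.415) -> (10.273,-18.273) [heading=225, draw]
  LT 90: heading 225 -> 315
]
FD 5.1: (10.273,-18.273) -> (13.879,-21.879) [heading=315, draw]
FD 13.5: (13.879,-21.879) -> (23.425,-31.425) [heading=315, draw]
Final: pos=(23.425,-31.425), heading=315, 15 segment(s) drawn

Answer: 315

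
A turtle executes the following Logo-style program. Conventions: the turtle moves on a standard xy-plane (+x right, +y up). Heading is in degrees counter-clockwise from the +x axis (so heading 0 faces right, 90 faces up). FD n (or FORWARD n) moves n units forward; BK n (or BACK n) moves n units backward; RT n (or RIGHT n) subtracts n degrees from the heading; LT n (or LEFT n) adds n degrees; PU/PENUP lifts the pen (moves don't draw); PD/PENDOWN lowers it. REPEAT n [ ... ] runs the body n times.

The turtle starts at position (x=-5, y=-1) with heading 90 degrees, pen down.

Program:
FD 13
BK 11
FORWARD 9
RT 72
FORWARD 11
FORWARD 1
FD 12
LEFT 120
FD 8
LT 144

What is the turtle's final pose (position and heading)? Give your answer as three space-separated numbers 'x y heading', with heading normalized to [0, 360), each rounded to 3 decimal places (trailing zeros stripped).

Answer: 11.88 22.769 282

Derivation:
Executing turtle program step by step:
Start: pos=(-5,-1), heading=90, pen down
FD 13: (-5,-1) -> (-5,12) [heading=90, draw]
BK 11: (-5,12) -> (-5,1) [heading=90, draw]
FD 9: (-5,1) -> (-5,10) [heading=90, draw]
RT 72: heading 90 -> 18
FD 11: (-5,10) -> (5.462,13.399) [heading=18, draw]
FD 1: (5.462,13.399) -> (6.413,13.708) [heading=18, draw]
FD 12: (6.413,13.708) -> (17.825,17.416) [heading=18, draw]
LT 120: heading 18 -> 138
FD 8: (17.825,17.416) -> (11.88,22.769) [heading=138, draw]
LT 144: heading 138 -> 282
Final: pos=(11.88,22.769), heading=282, 7 segment(s) drawn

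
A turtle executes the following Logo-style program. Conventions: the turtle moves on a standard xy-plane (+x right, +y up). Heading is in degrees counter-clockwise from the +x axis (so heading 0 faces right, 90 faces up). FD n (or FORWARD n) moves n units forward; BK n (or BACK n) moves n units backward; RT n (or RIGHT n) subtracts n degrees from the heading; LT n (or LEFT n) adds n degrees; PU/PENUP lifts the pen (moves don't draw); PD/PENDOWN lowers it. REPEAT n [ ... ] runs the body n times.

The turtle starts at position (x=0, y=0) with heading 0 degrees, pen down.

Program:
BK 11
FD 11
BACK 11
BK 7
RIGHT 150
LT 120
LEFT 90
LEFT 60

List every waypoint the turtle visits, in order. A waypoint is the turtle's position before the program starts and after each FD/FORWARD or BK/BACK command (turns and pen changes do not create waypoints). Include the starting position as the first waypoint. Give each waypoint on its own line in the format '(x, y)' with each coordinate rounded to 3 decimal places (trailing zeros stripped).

Executing turtle program step by step:
Start: pos=(0,0), heading=0, pen down
BK 11: (0,0) -> (-11,0) [heading=0, draw]
FD 11: (-11,0) -> (0,0) [heading=0, draw]
BK 11: (0,0) -> (-11,0) [heading=0, draw]
BK 7: (-11,0) -> (-18,0) [heading=0, draw]
RT 150: heading 0 -> 210
LT 120: heading 210 -> 330
LT 90: heading 330 -> 60
LT 60: heading 60 -> 120
Final: pos=(-18,0), heading=120, 4 segment(s) drawn
Waypoints (5 total):
(0, 0)
(-11, 0)
(0, 0)
(-11, 0)
(-18, 0)

Answer: (0, 0)
(-11, 0)
(0, 0)
(-11, 0)
(-18, 0)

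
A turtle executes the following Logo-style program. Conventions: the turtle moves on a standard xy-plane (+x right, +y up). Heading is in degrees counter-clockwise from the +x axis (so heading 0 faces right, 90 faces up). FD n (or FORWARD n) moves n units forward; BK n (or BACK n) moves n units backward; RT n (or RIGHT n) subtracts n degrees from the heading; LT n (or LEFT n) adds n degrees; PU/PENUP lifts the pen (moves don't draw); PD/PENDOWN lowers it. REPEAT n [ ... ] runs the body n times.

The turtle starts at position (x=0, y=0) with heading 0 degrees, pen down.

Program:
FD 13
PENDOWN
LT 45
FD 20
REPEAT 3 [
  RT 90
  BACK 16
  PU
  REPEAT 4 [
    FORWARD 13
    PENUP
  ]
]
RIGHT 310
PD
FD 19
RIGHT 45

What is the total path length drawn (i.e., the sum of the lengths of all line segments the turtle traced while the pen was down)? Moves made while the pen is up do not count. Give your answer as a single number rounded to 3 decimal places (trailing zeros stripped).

Executing turtle program step by step:
Start: pos=(0,0), heading=0, pen down
FD 13: (0,0) -> (13,0) [heading=0, draw]
PD: pen down
LT 45: heading 0 -> 45
FD 20: (13,0) -> (27.142,14.142) [heading=45, draw]
REPEAT 3 [
  -- iteration 1/3 --
  RT 90: heading 45 -> 315
  BK 16: (27.142,14.142) -> (15.828,25.456) [heading=315, draw]
  PU: pen up
  REPEAT 4 [
    -- iteration 1/4 --
    FD 13: (15.828,25.456) -> (25.021,16.263) [heading=315, move]
    PU: pen up
    -- iteration 2/4 --
    FD 13: (25.021,16.263) -> (34.213,7.071) [heading=315, move]
    PU: pen up
    -- iteration 3/4 --
    FD 13: (34.213,7.071) -> (43.406,-2.121) [heading=315, move]
    PU: pen up
    -- iteration 4/4 --
    FD 13: (43.406,-2.121) -> (52.598,-11.314) [heading=315, move]
    PU: pen up
  ]
  -- iteration 2/3 --
  RT 90: heading 315 -> 225
  BK 16: (52.598,-11.314) -> (63.912,0) [heading=225, move]
  PU: pen up
  REPEAT 4 [
    -- iteration 1/4 --
    FD 13: (63.912,0) -> (54.719,-9.192) [heading=225, move]
    PU: pen up
    -- iteration 2/4 --
    FD 13: (54.719,-9.192) -> (45.527,-18.385) [heading=225, move]
    PU: pen up
    -- iteration 3/4 --
    FD 13: (45.527,-18.385) -> (36.335,-27.577) [heading=225, move]
    PU: pen up
    -- iteration 4/4 --
    FD 13: (36.335,-27.577) -> (27.142,-36.77) [heading=225, move]
    PU: pen up
  ]
  -- iteration 3/3 --
  RT 90: heading 225 -> 135
  BK 16: (27.142,-36.77) -> (38.456,-48.083) [heading=135, move]
  PU: pen up
  REPEAT 4 [
    -- iteration 1/4 --
    FD 13: (38.456,-48.083) -> (29.263,-38.891) [heading=135, move]
    PU: pen up
    -- iteration 2/4 --
    FD 13: (29.263,-38.891) -> (20.071,-29.698) [heading=135, move]
    PU: pen up
    -- iteration 3/4 --
    FD 13: (20.071,-29.698) -> (10.879,-20.506) [heading=135, move]
    PU: pen up
    -- iteration 4/4 --
    FD 13: (10.879,-20.506) -> (1.686,-11.314) [heading=135, move]
    PU: pen up
  ]
]
RT 310: heading 135 -> 185
PD: pen down
FD 19: (1.686,-11.314) -> (-17.241,-12.97) [heading=185, draw]
RT 45: heading 185 -> 140
Final: pos=(-17.241,-12.97), heading=140, 4 segment(s) drawn

Segment lengths:
  seg 1: (0,0) -> (13,0), length = 13
  seg 2: (13,0) -> (27.142,14.142), length = 20
  seg 3: (27.142,14.142) -> (15.828,25.456), length = 16
  seg 4: (1.686,-11.314) -> (-17.241,-12.97), length = 19
Total = 68

Answer: 68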